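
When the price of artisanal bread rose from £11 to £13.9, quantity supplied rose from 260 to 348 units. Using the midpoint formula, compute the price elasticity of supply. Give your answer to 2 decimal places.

1.24

ΔQ = 348 − 260 = 88; ΔP = 13.9 − 11 = 2.9.
Midpoints: P̄ = 12.45, Q̄ = 304.0.
ε_s = (ΔQ/ΔP)(P̄/Q̄) = (88/2.9)(12.45/304.0).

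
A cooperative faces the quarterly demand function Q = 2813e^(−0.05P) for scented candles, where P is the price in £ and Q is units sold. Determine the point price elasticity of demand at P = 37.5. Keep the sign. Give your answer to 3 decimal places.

-1.875

At P = 37.5, Q = 431.388.
dQ/dP = −0.05·2813e^(−0.05P) = −0.05Q = -21.569.
ε = (dQ/dP)(P/Q) = (-21.569)(37.5/431.388).
|ε| > 1, so demand is elastic at this price.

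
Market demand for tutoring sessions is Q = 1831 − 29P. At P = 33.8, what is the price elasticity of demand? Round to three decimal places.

-1.152

At P = 33.8, Q = 850.800.
dQ/dP = −29.
ε = (dQ/dP)(P/Q) = (-29)(33.8/850.800).
|ε| > 1, so demand is elastic at this price.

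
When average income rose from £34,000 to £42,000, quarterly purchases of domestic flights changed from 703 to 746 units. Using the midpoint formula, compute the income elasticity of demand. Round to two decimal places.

0.28

ΔQ = 43, ΔI = 8000. Midpoints: Ī = 38,000, Q̄ = 724.5.
ε_I = (ΔQ/ΔI)(Ī/Q̄) = (43/8000)(38000/724.5).
ε_I > 0, so the good is normal.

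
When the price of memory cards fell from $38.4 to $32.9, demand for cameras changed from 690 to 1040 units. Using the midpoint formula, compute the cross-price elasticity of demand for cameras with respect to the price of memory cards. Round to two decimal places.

ΔQ_x = 1040 − 690 = 350; ΔP_y = 32.9 − 38.4 = -5.5.
Midpoints: P̄_y = 35.65, Q̄_x = 865.0.
ε_xy = (ΔQ_x/ΔP_y)(P̄_y/Q̄_x) = (350/-5.5)(35.65/865.0).

-2.62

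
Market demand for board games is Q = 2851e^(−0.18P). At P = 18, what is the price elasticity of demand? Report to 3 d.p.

-3.240

At P = 18, Q = 111.656.
dQ/dP = −0.18·2851e^(−0.18P) = −0.18Q = -20.098.
ε = (dQ/dP)(P/Q) = (-20.098)(18/111.656).
|ε| > 1, so demand is elastic at this price.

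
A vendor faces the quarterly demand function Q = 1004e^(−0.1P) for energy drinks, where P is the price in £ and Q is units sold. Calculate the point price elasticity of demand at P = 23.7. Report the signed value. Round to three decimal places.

At P = 23.7, Q = 93.855.
dQ/dP = −0.1·1004e^(−0.1P) = −0.1Q = -9.385.
ε = (dQ/dP)(P/Q) = (-9.385)(23.7/93.855).

-2.370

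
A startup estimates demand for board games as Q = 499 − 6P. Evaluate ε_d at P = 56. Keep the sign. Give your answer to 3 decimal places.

-2.061

At P = 56, Q = 163.
dQ/dP = −6.
ε = (dQ/dP)(P/Q) = (-6)(56/163).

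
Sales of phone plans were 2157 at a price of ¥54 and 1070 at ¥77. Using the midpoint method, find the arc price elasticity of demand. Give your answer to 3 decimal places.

-1.919

ΔQ = 1070 − 2157 = -1087; ΔP = 77 − 54 = 23.
Midpoints: P̄ = 65.50, Q̄ = 1613.5.
ε = (ΔQ/ΔP)(P̄/Q̄) = (-1087/23)(65.50/1613.5).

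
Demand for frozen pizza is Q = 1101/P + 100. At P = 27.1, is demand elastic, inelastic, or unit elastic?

inelastic

Q = 140.627, dQ/dP = -1.499.
ε = (dQ/dP)(P/Q) ≈ -0.289.
|ε| = 0.29 < 1.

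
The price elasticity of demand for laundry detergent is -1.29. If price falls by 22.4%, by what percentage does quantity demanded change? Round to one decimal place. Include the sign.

%ΔQ ≈ ε × %ΔP = (-1.29)(-22.4%) = 28.90%.

28.9%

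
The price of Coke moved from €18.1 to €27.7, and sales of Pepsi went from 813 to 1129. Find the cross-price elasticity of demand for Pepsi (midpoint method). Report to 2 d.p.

0.78

ΔQ_x = 1129 − 813 = 316; ΔP_y = 27.7 − 18.1 = 9.6.
Midpoints: P̄_y = 22.90, Q̄_x = 971.0.
ε_xy = (ΔQ_x/ΔP_y)(P̄_y/Q̄_x) = (316/9.6)(22.90/971.0).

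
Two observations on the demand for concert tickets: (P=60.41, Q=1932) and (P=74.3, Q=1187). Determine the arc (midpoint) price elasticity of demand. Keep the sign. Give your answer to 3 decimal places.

-2.317

ΔQ = 1187 − 1932 = -745; ΔP = 74.3 − 60.41 = 13.89.
Midpoints: P̄ = 67.35, Q̄ = 1559.5.
ε = (ΔQ/ΔP)(P̄/Q̄) = (-745/13.89)(67.35/1559.5).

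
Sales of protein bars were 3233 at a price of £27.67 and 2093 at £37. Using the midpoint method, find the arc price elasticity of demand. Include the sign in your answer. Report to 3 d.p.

-1.484

ΔQ = 2093 − 3233 = -1140; ΔP = 37 − 27.67 = 9.33.
Midpoints: P̄ = 32.34, Q̄ = 2663.0.
ε = (ΔQ/ΔP)(P̄/Q̄) = (-1140/9.33)(32.34/2663.0).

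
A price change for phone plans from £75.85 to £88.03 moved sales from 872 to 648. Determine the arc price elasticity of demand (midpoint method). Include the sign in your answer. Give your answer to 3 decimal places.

ΔQ = 648 − 872 = -224; ΔP = 88.03 − 75.85 = 12.18.
Midpoints: P̄ = 81.94, Q̄ = 760.0.
ε = (ΔQ/ΔP)(P̄/Q̄) = (-224/12.18)(81.94/760.0).

-1.983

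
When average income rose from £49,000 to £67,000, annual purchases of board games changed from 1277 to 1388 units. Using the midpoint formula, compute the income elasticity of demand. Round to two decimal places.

ΔQ = 111, ΔI = 18000. Midpoints: Ī = 58,000, Q̄ = 1332.5.
ε_I = (ΔQ/ΔI)(Ī/Q̄) = (111/18000)(58000/1332.5).
ε_I > 0, so the good is normal.

0.27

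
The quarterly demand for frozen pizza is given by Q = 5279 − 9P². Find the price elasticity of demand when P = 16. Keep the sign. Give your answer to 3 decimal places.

At P = 16, Q = 2975.
dQ/dP = −18P = -288.
ε = (dQ/dP)(P/Q) = (-288)(16/2975).

-1.549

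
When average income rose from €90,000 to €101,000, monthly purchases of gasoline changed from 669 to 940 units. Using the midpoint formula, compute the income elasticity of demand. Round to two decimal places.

2.92

ΔQ = 271, ΔI = 11000. Midpoints: Ī = 95,500, Q̄ = 804.5.
ε_I = (ΔQ/ΔI)(Ī/Q̄) = (271/11000)(95500/804.5).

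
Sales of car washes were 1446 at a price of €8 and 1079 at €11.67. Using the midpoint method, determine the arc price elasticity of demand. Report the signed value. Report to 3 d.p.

ΔQ = 1079 − 1446 = -367; ΔP = 11.67 − 8 = 3.67.
Midpoints: P̄ = 9.84, Q̄ = 1262.5.
ε = (ΔQ/ΔP)(P̄/Q̄) = (-367/3.67)(9.84/1262.5).

-0.779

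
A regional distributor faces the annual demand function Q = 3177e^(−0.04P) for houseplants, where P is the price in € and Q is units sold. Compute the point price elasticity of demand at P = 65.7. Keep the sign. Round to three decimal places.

At P = 65.7, Q = 229.452.
dQ/dP = −0.04·3177e^(−0.04P) = −0.04Q = -9.178.
ε = (dQ/dP)(P/Q) = (-9.178)(65.7/229.452).

-2.628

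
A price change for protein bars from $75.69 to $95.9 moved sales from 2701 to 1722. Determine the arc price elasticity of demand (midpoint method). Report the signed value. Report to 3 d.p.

ΔQ = 1722 − 2701 = -979; ΔP = 95.9 − 75.69 = 20.21.
Midpoints: P̄ = 85.80, Q̄ = 2211.5.
ε = (ΔQ/ΔP)(P̄/Q̄) = (-979/20.21)(85.80/2211.5).

-1.879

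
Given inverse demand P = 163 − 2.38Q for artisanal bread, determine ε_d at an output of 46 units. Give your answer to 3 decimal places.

-0.489

At Q = 46, P = 163 − 2.38(46) = 53.52.
dP/dQ = −2.38, so dQ/dP = 1/(−2.38) = -0.420.
ε = (dQ/dP)(P/Q) = (-0.420)(53.52/46).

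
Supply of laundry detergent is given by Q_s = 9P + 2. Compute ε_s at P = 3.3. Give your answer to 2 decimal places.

0.94

At P = 3.3, Q_s = 31.70.
dQ_s/dP = 9.
ε_s = (dQ_s/dP)(P/Q_s) = (9)(3.3/31.70).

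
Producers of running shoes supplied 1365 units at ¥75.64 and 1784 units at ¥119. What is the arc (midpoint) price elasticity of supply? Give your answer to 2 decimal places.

ΔQ = 1784 − 1365 = 419; ΔP = 119 − 75.64 = 43.36.
Midpoints: P̄ = 97.32, Q̄ = 1574.5.
ε_s = (ΔQ/ΔP)(P̄/Q̄) = (419/43.36)(97.32/1574.5).

0.60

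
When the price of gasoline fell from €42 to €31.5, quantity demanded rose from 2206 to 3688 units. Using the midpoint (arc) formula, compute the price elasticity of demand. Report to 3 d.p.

ΔQ = 3688 − 2206 = 1482; ΔP = 31.5 − 42 = -10.5.
Midpoints: P̄ = 36.75, Q̄ = 2947.0.
ε = (ΔQ/ΔP)(P̄/Q̄) = (1482/-10.5)(36.75/2947.0).

-1.760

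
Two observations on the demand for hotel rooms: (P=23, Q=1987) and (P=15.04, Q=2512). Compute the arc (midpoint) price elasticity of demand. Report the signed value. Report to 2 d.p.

-0.56

ΔQ = 2512 − 1987 = 525; ΔP = 15.04 − 23 = -7.96.
Midpoints: P̄ = 19.02, Q̄ = 2249.5.
ε = (ΔQ/ΔP)(P̄/Q̄) = (525/-7.96)(19.02/2249.5).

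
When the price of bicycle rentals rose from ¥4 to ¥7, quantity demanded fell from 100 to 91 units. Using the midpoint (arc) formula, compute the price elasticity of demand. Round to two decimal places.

ΔQ = 91 − 100 = -9; ΔP = 7 − 4 = 3.
Midpoints: P̄ = 5.50, Q̄ = 95.5.
ε = (ΔQ/ΔP)(P̄/Q̄) = (-9/3)(5.50/95.5).

-0.17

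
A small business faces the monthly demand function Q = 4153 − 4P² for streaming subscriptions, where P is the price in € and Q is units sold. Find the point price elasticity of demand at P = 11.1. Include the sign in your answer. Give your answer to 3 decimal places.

At P = 11.1, Q = 3660.160.
dQ/dP = −8P = -88.800.
ε = (dQ/dP)(P/Q) = (-88.800)(11.1/3660.160).

-0.269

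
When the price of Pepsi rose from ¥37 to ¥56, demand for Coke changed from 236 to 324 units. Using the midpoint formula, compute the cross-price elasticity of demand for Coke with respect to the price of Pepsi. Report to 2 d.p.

ΔQ_x = 324 − 236 = 88; ΔP_y = 56 − 37 = 19.
Midpoints: P̄_y = 46.50, Q̄_x = 280.0.
ε_xy = (ΔQ_x/ΔP_y)(P̄_y/Q̄_x) = (88/19)(46.50/280.0).

0.77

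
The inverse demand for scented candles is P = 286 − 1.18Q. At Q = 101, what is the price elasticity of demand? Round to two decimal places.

-1.40

At Q = 101, P = 286 − 1.18(101) = 166.82.
dP/dQ = −1.18, so dQ/dP = 1/(−1.18) = -0.847.
ε = (dQ/dP)(P/Q) = (-0.847)(166.82/101).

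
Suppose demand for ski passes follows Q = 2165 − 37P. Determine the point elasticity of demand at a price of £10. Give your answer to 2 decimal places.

-0.21

At P = 10, Q = 1795.
dQ/dP = −37.
ε = (dQ/dP)(P/Q) = (-37)(10/1795).
|ε| < 1, so demand is inelastic at this price.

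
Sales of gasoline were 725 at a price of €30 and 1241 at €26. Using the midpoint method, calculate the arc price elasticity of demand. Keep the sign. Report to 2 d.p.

ΔQ = 1241 − 725 = 516; ΔP = 26 − 30 = -4.
Midpoints: P̄ = 28.00, Q̄ = 983.0.
ε = (ΔQ/ΔP)(P̄/Q̄) = (516/-4)(28.00/983.0).

-3.67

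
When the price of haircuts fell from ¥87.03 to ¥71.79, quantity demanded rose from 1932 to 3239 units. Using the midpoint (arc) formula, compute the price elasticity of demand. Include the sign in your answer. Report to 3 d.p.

-2.634

ΔQ = 3239 − 1932 = 1307; ΔP = 71.79 − 87.03 = -15.24.
Midpoints: P̄ = 79.41, Q̄ = 2585.5.
ε = (ΔQ/ΔP)(P̄/Q̄) = (1307/-15.24)(79.41/2585.5).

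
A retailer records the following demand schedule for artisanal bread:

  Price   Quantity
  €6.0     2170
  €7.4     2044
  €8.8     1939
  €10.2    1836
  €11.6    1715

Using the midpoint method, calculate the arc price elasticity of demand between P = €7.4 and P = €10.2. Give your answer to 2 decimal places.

-0.34

At P = 7.4, Q = 2044; at P = 10.2, Q = 1836.
ΔQ = -208, ΔP = 2.8. Midpoints: P̄ = 8.80, Q̄ = 1940.0.
ε = (ΔQ/ΔP)(P̄/Q̄) = (-208/2.8)(8.80/1940.0).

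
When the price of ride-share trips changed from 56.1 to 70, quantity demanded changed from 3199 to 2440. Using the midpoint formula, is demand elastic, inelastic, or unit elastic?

Arc ε ≈ -1.221.
|ε| = 1.22 > 1.

elastic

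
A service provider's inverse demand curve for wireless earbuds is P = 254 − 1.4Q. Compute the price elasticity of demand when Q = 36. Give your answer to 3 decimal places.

At Q = 36, P = 254 − 1.4(36) = 203.60.
dP/dQ = −1.4, so dQ/dP = 1/(−1.4) = -0.714.
ε = (dQ/dP)(P/Q) = (-0.714)(203.60/36).

-4.040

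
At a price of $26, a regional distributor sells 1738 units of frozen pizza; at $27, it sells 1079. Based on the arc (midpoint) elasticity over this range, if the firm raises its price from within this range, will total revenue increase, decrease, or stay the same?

decrease

Arc ε = (-659/1)(26.50/1408.5) ≈ -12.399.
|ε| = 12.40 > 1, so demand is elastic. A price rise therefore reduces total revenue.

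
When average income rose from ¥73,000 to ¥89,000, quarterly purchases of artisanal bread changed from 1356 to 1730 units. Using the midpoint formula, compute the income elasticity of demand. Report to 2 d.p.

1.23

ΔQ = 374, ΔI = 16000. Midpoints: Ī = 81,000, Q̄ = 1543.0.
ε_I = (ΔQ/ΔI)(Ī/Q̄) = (374/16000)(81000/1543.0).
ε_I > 0, so the good is normal.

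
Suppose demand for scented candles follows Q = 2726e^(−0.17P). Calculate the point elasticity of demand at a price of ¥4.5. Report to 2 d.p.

-0.77

At P = 4.5, Q = 1268.500.
dQ/dP = −0.17·2726e^(−0.17P) = −0.17Q = -215.645.
ε = (dQ/dP)(P/Q) = (-215.645)(4.5/1268.500).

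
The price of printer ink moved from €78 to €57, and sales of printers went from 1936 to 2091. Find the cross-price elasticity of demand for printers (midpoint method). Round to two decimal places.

ΔQ_x = 2091 − 1936 = 155; ΔP_y = 57 − 78 = -21.
Midpoints: P̄_y = 67.50, Q̄_x = 2013.5.
ε_xy = (ΔQ_x/ΔP_y)(P̄_y/Q̄_x) = (155/-21)(67.50/2013.5).

-0.25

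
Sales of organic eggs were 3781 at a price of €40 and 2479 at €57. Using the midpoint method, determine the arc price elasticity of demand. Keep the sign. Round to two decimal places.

-1.19

ΔQ = 2479 − 3781 = -1302; ΔP = 57 − 40 = 17.
Midpoints: P̄ = 48.50, Q̄ = 3130.0.
ε = (ΔQ/ΔP)(P̄/Q̄) = (-1302/17)(48.50/3130.0).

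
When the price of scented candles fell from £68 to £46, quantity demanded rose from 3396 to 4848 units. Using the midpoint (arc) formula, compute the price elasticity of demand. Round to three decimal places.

-0.913

ΔQ = 4848 − 3396 = 1452; ΔP = 46 − 68 = -22.
Midpoints: P̄ = 57.00, Q̄ = 4122.0.
ε = (ΔQ/ΔP)(P̄/Q̄) = (1452/-22)(57.00/4122.0).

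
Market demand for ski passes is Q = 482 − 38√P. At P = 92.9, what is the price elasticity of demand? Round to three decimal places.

At P = 92.9, Q = 115.738.
dQ/dP = −38/(2√P) = -1.971.
ε = (dQ/dP)(P/Q) = (-1.971)(92.9/115.738).

-1.582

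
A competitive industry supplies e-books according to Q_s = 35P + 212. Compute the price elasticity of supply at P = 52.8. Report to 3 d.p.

0.897

At P = 52.8, Q_s = 2060.
dQ_s/dP = 35.
ε_s = (dQ_s/dP)(P/Q_s) = (35)(52.8/2060).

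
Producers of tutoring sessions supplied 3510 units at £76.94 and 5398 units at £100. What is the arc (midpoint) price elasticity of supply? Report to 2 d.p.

1.63

ΔQ = 5398 − 3510 = 1888; ΔP = 100 − 76.94 = 23.06.
Midpoints: P̄ = 88.47, Q̄ = 4454.0.
ε_s = (ΔQ/ΔP)(P̄/Q̄) = (1888/23.06)(88.47/4454.0).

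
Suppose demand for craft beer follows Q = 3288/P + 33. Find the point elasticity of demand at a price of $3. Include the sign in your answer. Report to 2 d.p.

-0.97

At P = 3, Q = 1129.
dQ/dP = −3288/P² = -365.333.
ε = (dQ/dP)(P/Q) = (-365.333)(3/1129).
|ε| < 1, so demand is inelastic at this price.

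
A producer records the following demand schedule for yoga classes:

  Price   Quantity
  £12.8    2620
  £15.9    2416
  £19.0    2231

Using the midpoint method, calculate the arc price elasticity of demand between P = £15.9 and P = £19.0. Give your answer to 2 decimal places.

-0.45

At P = 15.9, Q = 2416; at P = 19.0, Q = 2231.
ΔQ = -185, ΔP = 3.1. Midpoints: P̄ = 17.45, Q̄ = 2323.5.
ε = (ΔQ/ΔP)(P̄/Q̄) = (-185/3.1)(17.45/2323.5).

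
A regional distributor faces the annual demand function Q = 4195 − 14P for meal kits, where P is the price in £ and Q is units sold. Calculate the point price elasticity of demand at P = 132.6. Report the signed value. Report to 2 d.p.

At P = 132.6, Q = 2338.600.
dQ/dP = −14.
ε = (dQ/dP)(P/Q) = (-14)(132.6/2338.600).
|ε| < 1, so demand is inelastic at this price.

-0.79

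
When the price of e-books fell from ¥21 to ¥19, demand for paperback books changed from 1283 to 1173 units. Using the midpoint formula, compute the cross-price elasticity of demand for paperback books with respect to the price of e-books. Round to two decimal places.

0.90

ΔQ_x = 1173 − 1283 = -110; ΔP_y = 19 − 21 = -2.
Midpoints: P̄_y = 20.00, Q̄_x = 1228.0.
ε_xy = (ΔQ_x/ΔP_y)(P̄_y/Q̄_x) = (-110/-2)(20.00/1228.0).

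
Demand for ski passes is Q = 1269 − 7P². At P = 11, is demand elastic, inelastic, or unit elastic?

elastic

Q = 422, dQ/dP = -154.
ε = (dQ/dP)(P/Q) ≈ -4.014.
|ε| = 4.01 > 1.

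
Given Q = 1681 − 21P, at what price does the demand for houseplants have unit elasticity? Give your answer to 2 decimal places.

For linear demand Q = a − bP, ε = −bP/(a − bP). |ε| = 1 when bP = a − bP, i.e. P = a/(2b).
P = 1681/(2·21) = 1681/42 = 40.0238.

40.02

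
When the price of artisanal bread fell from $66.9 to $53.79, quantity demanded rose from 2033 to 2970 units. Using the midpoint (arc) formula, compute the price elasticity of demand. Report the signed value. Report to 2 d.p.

ΔQ = 2970 − 2033 = 937; ΔP = 53.79 − 66.9 = -13.11.
Midpoints: P̄ = 60.34, Q̄ = 2501.5.
ε = (ΔQ/ΔP)(P̄/Q̄) = (937/-13.11)(60.34/2501.5).

-1.72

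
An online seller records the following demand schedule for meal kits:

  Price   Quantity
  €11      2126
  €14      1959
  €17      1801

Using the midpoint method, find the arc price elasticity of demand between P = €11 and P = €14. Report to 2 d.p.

At P = 11, Q = 2126; at P = 14, Q = 1959.
ΔQ = -167, ΔP = 3. Midpoints: P̄ = 12.50, Q̄ = 2042.5.
ε = (ΔQ/ΔP)(P̄/Q̄) = (-167/3)(12.50/2042.5).

-0.34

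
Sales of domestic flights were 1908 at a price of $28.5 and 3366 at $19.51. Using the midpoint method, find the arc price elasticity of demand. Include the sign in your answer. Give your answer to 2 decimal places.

ΔQ = 3366 − 1908 = 1458; ΔP = 19.51 − 28.5 = -8.99.
Midpoints: P̄ = 24.01, Q̄ = 2637.0.
ε = (ΔQ/ΔP)(P̄/Q̄) = (1458/-8.99)(24.01/2637.0).

-1.48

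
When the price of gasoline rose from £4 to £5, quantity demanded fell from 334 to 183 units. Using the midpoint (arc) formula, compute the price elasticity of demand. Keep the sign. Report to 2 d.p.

-2.63

ΔQ = 183 − 334 = -151; ΔP = 5 − 4 = 1.
Midpoints: P̄ = 4.50, Q̄ = 258.5.
ε = (ΔQ/ΔP)(P̄/Q̄) = (-151/1)(4.50/258.5).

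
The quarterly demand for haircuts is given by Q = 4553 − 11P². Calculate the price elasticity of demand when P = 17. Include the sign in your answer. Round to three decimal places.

At P = 17, Q = 1374.
dQ/dP = −22P = -374.
ε = (dQ/dP)(P/Q) = (-374)(17/1374).
|ε| > 1, so demand is elastic at this price.

-4.627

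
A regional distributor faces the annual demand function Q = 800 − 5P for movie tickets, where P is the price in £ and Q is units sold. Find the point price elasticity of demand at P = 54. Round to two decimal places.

At P = 54, Q = 530.
dQ/dP = −5.
ε = (dQ/dP)(P/Q) = (-5)(54/530).

-0.51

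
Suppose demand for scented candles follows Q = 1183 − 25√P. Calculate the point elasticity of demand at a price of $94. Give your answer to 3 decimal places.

-0.129

At P = 94, Q = 940.616.
dQ/dP = −25/(2√P) = -1.289.
ε = (dQ/dP)(P/Q) = (-1.289)(94/940.616).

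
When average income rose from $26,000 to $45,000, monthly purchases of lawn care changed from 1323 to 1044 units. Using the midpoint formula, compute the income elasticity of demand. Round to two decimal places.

ΔQ = -279, ΔI = 19000. Midpoints: Ī = 35,500, Q̄ = 1183.5.
ε_I = (ΔQ/ΔI)(Ī/Q̄) = (-279/19000)(35500/1183.5).
ε_I < 0, so the good is inferior.

-0.44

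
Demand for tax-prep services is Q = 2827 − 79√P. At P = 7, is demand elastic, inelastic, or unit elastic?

inelastic

Q = 2617.986, dQ/dP = -14.930.
ε = (dQ/dP)(P/Q) ≈ -0.040.
|ε| = 0.04 < 1.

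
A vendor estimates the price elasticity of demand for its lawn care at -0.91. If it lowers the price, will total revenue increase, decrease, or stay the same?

decrease

|ε| = 0.91 < 1, so demand is inelastic. A price cut therefore reduces total revenue.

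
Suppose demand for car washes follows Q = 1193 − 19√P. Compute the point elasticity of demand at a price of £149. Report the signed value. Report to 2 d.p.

-0.12

At P = 149, Q = 961.075.
dQ/dP = −19/(2√P) = -0.778.
ε = (dQ/dP)(P/Q) = (-0.778)(149/961.075).
|ε| < 1, so demand is inelastic at this price.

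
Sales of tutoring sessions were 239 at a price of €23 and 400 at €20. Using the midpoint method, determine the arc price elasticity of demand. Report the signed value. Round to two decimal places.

-3.61

ΔQ = 400 − 239 = 161; ΔP = 20 − 23 = -3.
Midpoints: P̄ = 21.50, Q̄ = 319.5.
ε = (ΔQ/ΔP)(P̄/Q̄) = (161/-3)(21.50/319.5).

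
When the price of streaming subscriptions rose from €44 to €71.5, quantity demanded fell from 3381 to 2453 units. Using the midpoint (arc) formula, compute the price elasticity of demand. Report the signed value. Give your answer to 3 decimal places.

ΔQ = 2453 − 3381 = -928; ΔP = 71.5 − 44 = 27.5.
Midpoints: P̄ = 57.75, Q̄ = 2917.0.
ε = (ΔQ/ΔP)(P̄/Q̄) = (-928/27.5)(57.75/2917.0).

-0.668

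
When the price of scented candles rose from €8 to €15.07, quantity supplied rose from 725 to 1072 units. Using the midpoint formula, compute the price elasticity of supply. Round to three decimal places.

ΔQ = 1072 − 725 = 347; ΔP = 15.07 − 8 = 7.07.
Midpoints: P̄ = 11.54, Q̄ = 898.5.
ε_s = (ΔQ/ΔP)(P̄/Q̄) = (347/7.07)(11.54/898.5).

0.630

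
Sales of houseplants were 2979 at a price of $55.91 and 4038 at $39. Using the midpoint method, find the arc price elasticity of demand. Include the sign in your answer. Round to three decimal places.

-0.847

ΔQ = 4038 − 2979 = 1059; ΔP = 39 − 55.91 = -16.91.
Midpoints: P̄ = 47.45, Q̄ = 3508.5.
ε = (ΔQ/ΔP)(P̄/Q̄) = (1059/-16.91)(47.45/3508.5).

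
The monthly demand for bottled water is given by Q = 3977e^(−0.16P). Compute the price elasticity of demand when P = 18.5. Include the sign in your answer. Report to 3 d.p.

-2.960

At P = 18.5, Q = 206.084.
dQ/dP = −0.16·3977e^(−0.16P) = −0.16Q = -32.973.
ε = (dQ/dP)(P/Q) = (-32.973)(18.5/206.084).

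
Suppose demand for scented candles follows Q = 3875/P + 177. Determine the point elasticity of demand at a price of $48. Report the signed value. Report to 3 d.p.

At P = 48, Q = 257.729.
dQ/dP = −3875/P² = -1.682.
ε = (dQ/dP)(P/Q) = (-1.682)(48/257.729).
|ε| < 1, so demand is inelastic at this price.

-0.313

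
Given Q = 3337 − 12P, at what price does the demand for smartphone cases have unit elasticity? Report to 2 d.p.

For linear demand Q = a − bP, ε = −bP/(a − bP). |ε| = 1 when bP = a − bP, i.e. P = a/(2b).
P = 3337/(2·12) = 3337/24 = 139.0417.

139.04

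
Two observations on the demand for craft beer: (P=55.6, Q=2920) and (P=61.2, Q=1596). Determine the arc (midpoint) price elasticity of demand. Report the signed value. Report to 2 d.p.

-6.11

ΔQ = 1596 − 2920 = -1324; ΔP = 61.2 − 55.6 = 5.6.
Midpoints: P̄ = 58.40, Q̄ = 2258.0.
ε = (ΔQ/ΔP)(P̄/Q̄) = (-1324/5.6)(58.40/2258.0).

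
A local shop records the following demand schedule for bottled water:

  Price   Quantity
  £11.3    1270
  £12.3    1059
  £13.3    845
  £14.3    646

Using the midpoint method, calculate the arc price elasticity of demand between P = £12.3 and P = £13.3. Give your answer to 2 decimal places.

At P = 12.3, Q = 1059; at P = 13.3, Q = 845.
ΔQ = -214, ΔP = 1.0. Midpoints: P̄ = 12.80, Q̄ = 952.0.
ε = (ΔQ/ΔP)(P̄/Q̄) = (-214/1.0)(12.80/952.0).

-2.88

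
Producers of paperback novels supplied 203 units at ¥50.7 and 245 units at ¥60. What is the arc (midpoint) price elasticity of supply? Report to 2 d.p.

ΔQ = 245 − 203 = 42; ΔP = 60 − 50.7 = 9.3.
Midpoints: P̄ = 55.35, Q̄ = 224.0.
ε_s = (ΔQ/ΔP)(P̄/Q̄) = (42/9.3)(55.35/224.0).

1.12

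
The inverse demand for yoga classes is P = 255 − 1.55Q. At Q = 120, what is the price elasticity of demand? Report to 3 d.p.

-0.371

At Q = 120, P = 255 − 1.55(120) = 69.00.
dP/dQ = −1.55, so dQ/dP = 1/(−1.55) = -0.645.
ε = (dQ/dP)(P/Q) = (-0.645)(69.00/120).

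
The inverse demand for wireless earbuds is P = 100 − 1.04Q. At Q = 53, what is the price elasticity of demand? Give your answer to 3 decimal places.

At Q = 53, P = 100 − 1.04(53) = 44.88.
dP/dQ = −1.04, so dQ/dP = 1/(−1.04) = -0.962.
ε = (dQ/dP)(P/Q) = (-0.962)(44.88/53).

-0.814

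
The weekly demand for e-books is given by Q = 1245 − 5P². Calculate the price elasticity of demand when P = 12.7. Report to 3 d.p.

-3.678

At P = 12.7, Q = 438.550.
dQ/dP = −10P = -127.
ε = (dQ/dP)(P/Q) = (-127)(12.7/438.550).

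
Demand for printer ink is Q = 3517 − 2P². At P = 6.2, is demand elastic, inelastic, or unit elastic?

Q = 3440.120, dQ/dP = -24.800.
ε = (dQ/dP)(P/Q) ≈ -0.045.
|ε| = 0.04 < 1.

inelastic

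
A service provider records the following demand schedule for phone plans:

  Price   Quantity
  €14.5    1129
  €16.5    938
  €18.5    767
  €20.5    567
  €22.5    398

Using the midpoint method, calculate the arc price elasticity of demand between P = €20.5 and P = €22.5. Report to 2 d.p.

-3.77

At P = 20.5, Q = 567; at P = 22.5, Q = 398.
ΔQ = -169, ΔP = 2.0. Midpoints: P̄ = 21.50, Q̄ = 482.5.
ε = (ΔQ/ΔP)(P̄/Q̄) = (-169/2.0)(21.50/482.5).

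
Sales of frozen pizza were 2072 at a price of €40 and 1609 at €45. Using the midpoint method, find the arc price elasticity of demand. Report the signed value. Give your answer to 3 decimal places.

-2.138

ΔQ = 1609 − 2072 = -463; ΔP = 45 − 40 = 5.
Midpoints: P̄ = 42.50, Q̄ = 1840.5.
ε = (ΔQ/ΔP)(P̄/Q̄) = (-463/5)(42.50/1840.5).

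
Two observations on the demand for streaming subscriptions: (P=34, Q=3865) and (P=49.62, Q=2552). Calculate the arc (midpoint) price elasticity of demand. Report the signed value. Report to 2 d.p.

ΔQ = 2552 − 3865 = -1313; ΔP = 49.62 − 34 = 15.62.
Midpoints: P̄ = 41.81, Q̄ = 3208.5.
ε = (ΔQ/ΔP)(P̄/Q̄) = (-1313/15.62)(41.81/3208.5).

-1.10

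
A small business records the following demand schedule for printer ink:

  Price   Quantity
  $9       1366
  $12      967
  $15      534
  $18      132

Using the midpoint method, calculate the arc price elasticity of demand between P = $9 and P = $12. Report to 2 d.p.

-1.20

At P = 9, Q = 1366; at P = 12, Q = 967.
ΔQ = -399, ΔP = 3. Midpoints: P̄ = 10.50, Q̄ = 1166.5.
ε = (ΔQ/ΔP)(P̄/Q̄) = (-399/3)(10.50/1166.5).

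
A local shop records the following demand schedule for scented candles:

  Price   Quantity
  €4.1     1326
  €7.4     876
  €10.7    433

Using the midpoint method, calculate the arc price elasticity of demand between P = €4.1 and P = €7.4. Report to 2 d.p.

-0.71

At P = 4.1, Q = 1326; at P = 7.4, Q = 876.
ΔQ = -450, ΔP = 3.3. Midpoints: P̄ = 5.75, Q̄ = 1101.0.
ε = (ΔQ/ΔP)(P̄/Q̄) = (-450/3.3)(5.75/1101.0).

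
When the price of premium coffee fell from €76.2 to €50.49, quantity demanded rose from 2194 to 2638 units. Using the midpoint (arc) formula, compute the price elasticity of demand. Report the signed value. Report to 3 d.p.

ΔQ = 2638 − 2194 = 444; ΔP = 50.49 − 76.2 = -25.71.
Midpoints: P̄ = 63.34, Q̄ = 2416.0.
ε = (ΔQ/ΔP)(P̄/Q̄) = (444/-25.71)(63.34/2416.0).

-0.453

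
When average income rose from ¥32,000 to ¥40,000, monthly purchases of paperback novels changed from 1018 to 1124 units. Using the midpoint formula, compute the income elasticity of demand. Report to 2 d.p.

0.45

ΔQ = 106, ΔI = 8000. Midpoints: Ī = 36,000, Q̄ = 1071.0.
ε_I = (ΔQ/ΔI)(Ī/Q̄) = (106/8000)(36000/1071.0).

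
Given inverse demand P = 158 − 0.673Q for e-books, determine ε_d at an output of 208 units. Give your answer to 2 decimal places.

At Q = 208, P = 158 − 0.673(208) = 18.02.
dP/dQ = −0.673, so dQ/dP = 1/(−0.673) = -1.486.
ε = (dQ/dP)(P/Q) = (-1.486)(18.02/208).

-0.13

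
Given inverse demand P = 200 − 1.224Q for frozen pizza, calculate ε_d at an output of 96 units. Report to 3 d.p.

-0.702

At Q = 96, P = 200 − 1.224(96) = 82.50.
dP/dQ = −1.224, so dQ/dP = 1/(−1.224) = -0.817.
ε = (dQ/dP)(P/Q) = (-0.817)(82.50/96).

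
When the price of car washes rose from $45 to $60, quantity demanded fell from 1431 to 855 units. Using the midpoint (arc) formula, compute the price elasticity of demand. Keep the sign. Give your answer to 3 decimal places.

ΔQ = 855 − 1431 = -576; ΔP = 60 − 45 = 15.
Midpoints: P̄ = 52.50, Q̄ = 1143.0.
ε = (ΔQ/ΔP)(P̄/Q̄) = (-576/15)(52.50/1143.0).

-1.764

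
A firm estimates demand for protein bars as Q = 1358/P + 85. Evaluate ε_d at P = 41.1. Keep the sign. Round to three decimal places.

At P = 41.1, Q = 118.041.
dQ/dP = −1358/P² = -0.804.
ε = (dQ/dP)(P/Q) = (-0.804)(41.1/118.041).
|ε| < 1, so demand is inelastic at this price.

-0.280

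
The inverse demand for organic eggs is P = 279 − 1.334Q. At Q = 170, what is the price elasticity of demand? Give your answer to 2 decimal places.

At Q = 170, P = 279 − 1.334(170) = 52.22.
dP/dQ = −1.334, so dQ/dP = 1/(−1.334) = -0.750.
ε = (dQ/dP)(P/Q) = (-0.750)(52.22/170).

-0.23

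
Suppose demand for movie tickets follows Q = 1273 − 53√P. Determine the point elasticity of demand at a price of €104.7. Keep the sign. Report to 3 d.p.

-0.371

At P = 104.7, Q = 730.688.
dQ/dP = −53/(2√P) = -2.590.
ε = (dQ/dP)(P/Q) = (-2.590)(104.7/730.688).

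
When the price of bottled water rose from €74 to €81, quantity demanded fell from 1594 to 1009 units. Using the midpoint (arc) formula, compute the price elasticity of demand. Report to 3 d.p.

-4.976

ΔQ = 1009 − 1594 = -585; ΔP = 81 − 74 = 7.
Midpoints: P̄ = 77.50, Q̄ = 1301.5.
ε = (ΔQ/ΔP)(P̄/Q̄) = (-585/7)(77.50/1301.5).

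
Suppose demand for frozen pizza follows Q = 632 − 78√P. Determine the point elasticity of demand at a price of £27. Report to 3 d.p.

-0.894

At P = 27, Q = 226.700.
dQ/dP = −78/(2√P) = -7.506.
ε = (dQ/dP)(P/Q) = (-7.506)(27/226.700).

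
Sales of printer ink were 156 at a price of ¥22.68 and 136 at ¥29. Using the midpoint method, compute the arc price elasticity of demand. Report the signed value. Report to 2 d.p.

-0.56

ΔQ = 136 − 156 = -20; ΔP = 29 − 22.68 = 6.32.
Midpoints: P̄ = 25.84, Q̄ = 146.0.
ε = (ΔQ/ΔP)(P̄/Q̄) = (-20/6.32)(25.84/146.0).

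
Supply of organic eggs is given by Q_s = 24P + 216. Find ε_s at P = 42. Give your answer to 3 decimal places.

0.824

At P = 42, Q_s = 1224.
dQ_s/dP = 24.
ε_s = (dQ_s/dP)(P/Q_s) = (24)(42/1224).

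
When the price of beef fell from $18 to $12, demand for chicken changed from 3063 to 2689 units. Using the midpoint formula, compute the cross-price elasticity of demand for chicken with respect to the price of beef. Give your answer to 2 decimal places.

0.33

ΔQ_x = 2689 − 3063 = -374; ΔP_y = 12 − 18 = -6.
Midpoints: P̄_y = 15.00, Q̄_x = 2876.0.
ε_xy = (ΔQ_x/ΔP_y)(P̄_y/Q̄_x) = (-374/-6)(15.00/2876.0).
ε_xy > 0, so the goods are substitutes.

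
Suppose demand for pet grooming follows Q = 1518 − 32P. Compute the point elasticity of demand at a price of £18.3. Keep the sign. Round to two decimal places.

-0.63

At P = 18.3, Q = 932.400.
dQ/dP = −32.
ε = (dQ/dP)(P/Q) = (-32)(18.3/932.400).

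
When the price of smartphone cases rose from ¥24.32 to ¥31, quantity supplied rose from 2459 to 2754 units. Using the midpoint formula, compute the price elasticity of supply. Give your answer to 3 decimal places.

ΔQ = 2754 − 2459 = 295; ΔP = 31 − 24.32 = 6.68.
Midpoints: P̄ = 27.66, Q̄ = 2606.5.
ε_s = (ΔQ/ΔP)(P̄/Q̄) = (295/6.68)(27.66/2606.5).

0.469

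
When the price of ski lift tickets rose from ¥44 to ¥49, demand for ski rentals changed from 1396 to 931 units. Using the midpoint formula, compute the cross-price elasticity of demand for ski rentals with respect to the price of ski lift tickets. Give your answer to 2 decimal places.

-3.72

ΔQ_x = 931 − 1396 = -465; ΔP_y = 49 − 44 = 5.
Midpoints: P̄_y = 46.50, Q̄_x = 1163.5.
ε_xy = (ΔQ_x/ΔP_y)(P̄_y/Q̄_x) = (-465/5)(46.50/1163.5).
ε_xy < 0, so the goods are complements.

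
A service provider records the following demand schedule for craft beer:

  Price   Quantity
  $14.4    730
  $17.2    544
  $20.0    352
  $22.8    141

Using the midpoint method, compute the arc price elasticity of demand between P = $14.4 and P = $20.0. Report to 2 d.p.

At P = 14.4, Q = 730; at P = 20.0, Q = 352.
ΔQ = -378, ΔP = 5.6. Midpoints: P̄ = 17.20, Q̄ = 541.0.
ε = (ΔQ/ΔP)(P̄/Q̄) = (-378/5.6)(17.20/541.0).

-2.15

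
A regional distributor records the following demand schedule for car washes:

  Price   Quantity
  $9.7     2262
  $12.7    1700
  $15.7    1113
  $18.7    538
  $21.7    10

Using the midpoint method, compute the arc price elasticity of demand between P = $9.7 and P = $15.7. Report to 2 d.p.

At P = 9.7, Q = 2262; at P = 15.7, Q = 1113.
ΔQ = -1149, ΔP = 6.0. Midpoints: P̄ = 12.70, Q̄ = 1687.5.
ε = (ΔQ/ΔP)(P̄/Q̄) = (-1149/6.0)(12.70/1687.5).

-1.44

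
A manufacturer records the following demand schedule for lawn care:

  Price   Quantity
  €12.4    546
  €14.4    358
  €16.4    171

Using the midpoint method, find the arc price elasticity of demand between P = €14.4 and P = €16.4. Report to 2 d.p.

-5.44

At P = 14.4, Q = 358; at P = 16.4, Q = 171.
ΔQ = -187, ΔP = 2.0. Midpoints: P̄ = 15.40, Q̄ = 264.5.
ε = (ΔQ/ΔP)(P̄/Q̄) = (-187/2.0)(15.40/264.5).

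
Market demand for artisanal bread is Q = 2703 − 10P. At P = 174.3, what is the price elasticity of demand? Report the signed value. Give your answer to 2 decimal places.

-1.82

At P = 174.3, Q = 960.
dQ/dP = −10.
ε = (dQ/dP)(P/Q) = (-10)(174.3/960).
|ε| > 1, so demand is elastic at this price.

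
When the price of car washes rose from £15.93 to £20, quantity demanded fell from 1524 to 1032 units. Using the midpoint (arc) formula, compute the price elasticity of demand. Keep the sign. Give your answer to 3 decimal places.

ΔQ = 1032 − 1524 = -492; ΔP = 20 − 15.93 = 4.07.
Midpoints: P̄ = 17.96, Q̄ = 1278.0.
ε = (ΔQ/ΔP)(P̄/Q̄) = (-492/4.07)(17.96/1278.0).

-1.699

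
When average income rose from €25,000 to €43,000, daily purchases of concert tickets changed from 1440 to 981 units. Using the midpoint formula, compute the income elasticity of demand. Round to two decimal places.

-0.72

ΔQ = -459, ΔI = 18000. Midpoints: Ī = 34,000, Q̄ = 1210.5.
ε_I = (ΔQ/ΔI)(Ī/Q̄) = (-459/18000)(34000/1210.5).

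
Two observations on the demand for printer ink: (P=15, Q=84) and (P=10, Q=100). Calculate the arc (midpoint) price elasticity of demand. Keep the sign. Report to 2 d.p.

-0.43

ΔQ = 100 − 84 = 16; ΔP = 10 − 15 = -5.
Midpoints: P̄ = 12.50, Q̄ = 92.0.
ε = (ΔQ/ΔP)(P̄/Q̄) = (16/-5)(12.50/92.0).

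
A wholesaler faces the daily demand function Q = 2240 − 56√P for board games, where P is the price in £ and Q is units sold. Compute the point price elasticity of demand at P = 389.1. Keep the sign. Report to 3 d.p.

At P = 389.1, Q = 1135.365.
dQ/dP = −56/(2√P) = -1.419.
ε = (dQ/dP)(P/Q) = (-1.419)(389.1/1135.365).

-0.486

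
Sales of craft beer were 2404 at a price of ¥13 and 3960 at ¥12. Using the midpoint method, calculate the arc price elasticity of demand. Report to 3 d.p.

-6.113

ΔQ = 3960 − 2404 = 1556; ΔP = 12 − 13 = -1.
Midpoints: P̄ = 12.50, Q̄ = 3182.0.
ε = (ΔQ/ΔP)(P̄/Q̄) = (1556/-1)(12.50/3182.0).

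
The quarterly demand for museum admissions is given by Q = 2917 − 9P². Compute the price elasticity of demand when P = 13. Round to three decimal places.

At P = 13, Q = 1396.
dQ/dP = −18P = -234.
ε = (dQ/dP)(P/Q) = (-234)(13/1396).
|ε| > 1, so demand is elastic at this price.

-2.179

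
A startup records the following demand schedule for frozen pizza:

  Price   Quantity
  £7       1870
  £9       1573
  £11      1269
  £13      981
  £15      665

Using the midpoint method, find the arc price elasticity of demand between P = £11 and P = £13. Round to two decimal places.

At P = 11, Q = 1269; at P = 13, Q = 981.
ΔQ = -288, ΔP = 2. Midpoints: P̄ = 12.00, Q̄ = 1125.0.
ε = (ΔQ/ΔP)(P̄/Q̄) = (-288/2)(12.00/1125.0).

-1.54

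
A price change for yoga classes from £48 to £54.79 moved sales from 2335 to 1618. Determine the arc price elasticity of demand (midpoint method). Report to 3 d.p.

-2.746

ΔQ = 1618 − 2335 = -717; ΔP = 54.79 − 48 = 6.79.
Midpoints: P̄ = 51.39, Q̄ = 1976.5.
ε = (ΔQ/ΔP)(P̄/Q̄) = (-717/6.79)(51.39/1976.5).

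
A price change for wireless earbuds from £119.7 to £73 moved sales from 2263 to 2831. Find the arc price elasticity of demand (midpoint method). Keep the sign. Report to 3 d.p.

ΔQ = 2831 − 2263 = 568; ΔP = 73 − 119.7 = -46.7.
Midpoints: P̄ = 96.35, Q̄ = 2547.0.
ε = (ΔQ/ΔP)(P̄/Q̄) = (568/-46.7)(96.35/2547.0).

-0.460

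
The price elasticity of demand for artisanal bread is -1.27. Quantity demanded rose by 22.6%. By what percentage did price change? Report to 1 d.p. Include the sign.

-17.8%

%ΔP ≈ %ΔQ / ε = (22.6%)/(-1.27) = -17.80%.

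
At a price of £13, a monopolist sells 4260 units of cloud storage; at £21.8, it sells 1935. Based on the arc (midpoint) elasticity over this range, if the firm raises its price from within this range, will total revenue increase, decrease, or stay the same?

decrease

Arc ε = (-2325/8.8)(17.40/3097.5) ≈ -1.484.
|ε| = 1.48 > 1, so demand is elastic. A price rise therefore reduces total revenue.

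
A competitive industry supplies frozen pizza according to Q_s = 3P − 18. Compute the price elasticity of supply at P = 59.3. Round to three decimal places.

1.113

At P = 59.3, Q_s = 159.90.
dQ_s/dP = 3.
ε_s = (dQ_s/dP)(P/Q_s) = (3)(59.3/159.90).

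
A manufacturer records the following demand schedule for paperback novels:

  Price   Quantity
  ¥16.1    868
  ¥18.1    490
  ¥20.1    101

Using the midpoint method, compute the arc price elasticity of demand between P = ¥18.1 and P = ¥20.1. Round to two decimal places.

At P = 18.1, Q = 490; at P = 20.1, Q = 101.
ΔQ = -389, ΔP = 2.0. Midpoints: P̄ = 19.10, Q̄ = 295.5.
ε = (ΔQ/ΔP)(P̄/Q̄) = (-389/2.0)(19.10/295.5).

-12.57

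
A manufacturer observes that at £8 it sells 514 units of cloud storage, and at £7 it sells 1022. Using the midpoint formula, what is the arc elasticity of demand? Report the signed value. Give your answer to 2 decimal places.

ΔQ = 1022 − 514 = 508; ΔP = 7 − 8 = -1.
Midpoints: P̄ = 7.50, Q̄ = 768.0.
ε = (ΔQ/ΔP)(P̄/Q̄) = (508/-1)(7.50/768.0).

-4.96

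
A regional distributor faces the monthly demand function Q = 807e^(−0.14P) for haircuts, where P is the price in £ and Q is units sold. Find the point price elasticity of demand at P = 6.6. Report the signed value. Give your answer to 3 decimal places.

At P = 6.6, Q = 320.321.
dQ/dP = −0.14·807e^(−0.14P) = −0.14Q = -44.845.
ε = (dQ/dP)(P/Q) = (-44.845)(6.6/320.321).

-0.924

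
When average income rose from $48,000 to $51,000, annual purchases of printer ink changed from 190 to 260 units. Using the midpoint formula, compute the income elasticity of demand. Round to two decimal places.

ΔQ = 70, ΔI = 3000. Midpoints: Ī = 49,500, Q̄ = 225.0.
ε_I = (ΔQ/ΔI)(Ī/Q̄) = (70/3000)(49500/225.0).
ε_I > 0, so the good is normal.

5.13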